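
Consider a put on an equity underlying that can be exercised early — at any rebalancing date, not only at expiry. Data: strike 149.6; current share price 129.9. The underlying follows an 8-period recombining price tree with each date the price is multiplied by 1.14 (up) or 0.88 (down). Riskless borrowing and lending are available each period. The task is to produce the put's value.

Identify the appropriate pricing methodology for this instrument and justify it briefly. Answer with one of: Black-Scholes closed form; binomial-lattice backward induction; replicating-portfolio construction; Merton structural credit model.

Key observation: the exercise right at every one of the 8 steps is what matters: each node needs max(149.6 − S, continuation), which only the stepwise tree valuation starting from spot 129.9 delivers.

framework: binomial-lattice backward induction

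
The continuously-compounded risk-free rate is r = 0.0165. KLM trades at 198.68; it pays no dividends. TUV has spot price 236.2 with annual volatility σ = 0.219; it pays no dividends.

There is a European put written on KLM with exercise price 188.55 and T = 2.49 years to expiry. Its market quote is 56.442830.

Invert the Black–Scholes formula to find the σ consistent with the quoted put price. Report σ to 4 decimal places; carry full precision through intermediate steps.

sigma = 0.5615

At σ = 0.5615 the Black–Scholes value reproduces the quote:
σ√T = 0.5615·√2.49 = 0.886032
d₁ = (ln(S/K) + (r+σ²/2)T) / (σ√T) = (ln(198.68/188.55) + (0.0165+0.5615²/2)·2.49) / 0.886032 = (0.052332 + 0.433611) / 0.886032 = 0.548449
d₂ = d₁ − σ√T = 0.548449 − 0.886032 = -0.337583
e^{−rT} = 0.959748
N(−d₁) = 0.291692,  N(−d₂) = 0.632161
V = K·e^{−rT}·N(−d₂) − S·N(−d₁) = 114.396140 − 57.953310 = 56.442830 (the observed quote) — the price is monotone increasing in volatility, hence this σ is the only solution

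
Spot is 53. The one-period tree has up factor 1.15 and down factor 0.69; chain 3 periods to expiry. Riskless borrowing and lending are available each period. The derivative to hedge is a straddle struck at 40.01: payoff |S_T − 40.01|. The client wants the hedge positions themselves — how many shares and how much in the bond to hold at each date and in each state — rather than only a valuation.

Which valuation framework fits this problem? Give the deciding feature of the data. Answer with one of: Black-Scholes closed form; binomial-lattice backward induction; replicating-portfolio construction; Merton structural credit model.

Key observation: what is demanded is not a single number but the (Δ, B) position at each node of the 1.15/0.69 tree starting at 53; constructing those positions is the replicating-portfolio method.

framework: replicating-portfolio construction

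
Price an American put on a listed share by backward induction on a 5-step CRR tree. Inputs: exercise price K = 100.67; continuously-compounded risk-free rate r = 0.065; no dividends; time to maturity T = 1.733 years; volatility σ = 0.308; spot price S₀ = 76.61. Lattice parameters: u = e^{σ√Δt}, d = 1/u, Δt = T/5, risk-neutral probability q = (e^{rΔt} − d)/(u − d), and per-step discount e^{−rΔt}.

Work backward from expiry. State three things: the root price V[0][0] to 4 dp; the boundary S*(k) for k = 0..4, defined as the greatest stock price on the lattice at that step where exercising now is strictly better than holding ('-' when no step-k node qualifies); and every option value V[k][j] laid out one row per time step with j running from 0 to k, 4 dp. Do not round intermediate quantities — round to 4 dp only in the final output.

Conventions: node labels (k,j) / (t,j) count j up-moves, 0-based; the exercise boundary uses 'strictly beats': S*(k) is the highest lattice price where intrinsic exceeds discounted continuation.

price = 24.9989
boundary = - 63.9051 53.3072 63.9051 76.6100
tree:
24.9989
36.7649 15.1200
47.3628 24.1610 7.3489
56.2032 36.7649 13.4632 1.9668
63.5775 47.3628 24.0600 4.1672 0.0000
69.7288 56.2032 36.7649 8.8293 0.0000 0.0000

params: Δt=0.34660 u=1.19881 d=0.83416 q=0.51728 e^(-rΔt)=0.97772
t_5 payoffs: 69.7288 56.2032 36.7649 8.8293 0.0000 0.0000
t_4: node(4,0) S=37.0925 payoff=63.5775 vs cont=61.3348 → 63.5775 [stop]  node(4,1) S=53.3072 payoff=47.3628 vs cont=45.1202 → 47.3628 [stop]  node(4,2) S=76.6100 payoff=24.0600 vs cont=21.8174 → 24.0600 [stop]  node(4,3) S=110.0994 payoff=0.0000 vs cont=4.1672 → 4.1672 [wait]  node(4,4) S=158.2284 payoff=0.0000 vs cont=0.0000 → 0.0000 [wait]  ⇒ S*(4)=76.6100
t_3: node(3,0) S=44.4668 payoff=56.2032 vs cont=53.9605 → 56.2032 [stop]  node(3,1) S=63.9051 payoff=36.7649 vs cont=34.5222 → 36.7649 [stop]  node(3,2) S=91.8407 payoff=8.8293 vs cont=13.4632 → 13.4632 [wait]  node(3,3) S=131.9881 payoff=0.0000 vs cont=1.9668 → 1.9668 [wait]  ⇒ S*(3)=63.9051
t_2: node(2,0) S=53.3072 payoff=47.3628 vs cont=45.1202 → 47.3628 [stop]  node(2,1) S=76.6100 payoff=24.0600 vs cont=24.1610 → 24.1610 [wait]  node(2,2) S=110.0994 payoff=0.0000 vs cont=7.3489 → 7.3489 [wait]  ⇒ S*(2)=53.3072
t_1: node(1,0) S=63.9051 payoff=36.7649 vs cont=34.5733 → 36.7649 [stop]  node(1,1) S=91.8407 payoff=8.8293 vs cont=15.1200 → 15.1200 [wait]  ⇒ S*(1)=63.9051
t_0: node(0,0) S=76.6100 payoff=24.0600 vs cont=24.9989 → 24.9989 [wait]  ⇒ S*(0)=-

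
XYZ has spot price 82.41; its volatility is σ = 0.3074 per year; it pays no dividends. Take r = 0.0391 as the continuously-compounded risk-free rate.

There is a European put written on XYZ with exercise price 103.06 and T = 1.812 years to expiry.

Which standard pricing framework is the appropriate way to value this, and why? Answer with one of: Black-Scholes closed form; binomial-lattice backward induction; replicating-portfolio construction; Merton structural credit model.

Key observation: the instrument is a plain European put (strike 103.06) on a lognormal asset; the exact continuous-time formula applies directly.

framework: Black-Scholes closed form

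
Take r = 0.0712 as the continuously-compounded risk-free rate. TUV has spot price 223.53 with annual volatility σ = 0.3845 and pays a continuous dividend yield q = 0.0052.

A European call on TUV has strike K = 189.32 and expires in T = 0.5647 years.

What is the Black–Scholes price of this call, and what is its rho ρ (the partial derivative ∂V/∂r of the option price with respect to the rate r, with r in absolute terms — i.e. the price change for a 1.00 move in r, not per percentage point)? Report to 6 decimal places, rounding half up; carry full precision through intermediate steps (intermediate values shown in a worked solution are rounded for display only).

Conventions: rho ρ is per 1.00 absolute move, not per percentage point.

price = 49.223829
ρ = 73.125414

σ√T = 0.3845·√0.5647 = 0.288938
d₁ = (ln(S/K) + (r−q+σ²/2)T) / (σ√T) = (ln(223.53/189.32) + (0.0712−0.0052+0.3845²/2)·0.5647) / 0.288938 = (0.166107 + 0.079013) / 0.288938 = 0.848346
d₂ = d₁ − σ√T = 0.848346 − 0.288938 = 0.559408
e^{−rT} = 0.960591
e^{−qT} = 0.997068
N(d₁) = 0.801877,  N(d₂) = 0.712058
Call price V = S·e^{−qT}·N(d₁) − K·e^{−rT}·N(d₂) = 178.718099 − 129.494269 = 49.223829
ρ = K·T·e^{−rT}·N(d₂) = 73.125414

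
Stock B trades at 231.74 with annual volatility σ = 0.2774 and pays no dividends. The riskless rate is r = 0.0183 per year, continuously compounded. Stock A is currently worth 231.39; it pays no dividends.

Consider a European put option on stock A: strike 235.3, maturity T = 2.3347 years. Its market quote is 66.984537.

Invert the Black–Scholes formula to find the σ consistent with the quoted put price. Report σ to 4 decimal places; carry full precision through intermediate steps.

At σ = 0.5151 the Black–Scholes value reproduces the quote:
σ√T = 0.5151·√2.3347 = 0.787059
d₁ = (ln(S/K) + (r+σ²/2)T) / (σ√T) = (ln(231.39/235.3) + (0.0183+0.5151²/2)·2.3347) / 0.787059 = (-0.016757 + 0.352456) / 0.787059 = 0.426523
d₂ = d₁ − σ√T = 0.426523 − 0.787059 = -0.360535
e^{−rT} = 0.958175
N(−d₁) = 0.334863,  N(−d₂) = 0.640777
V = K·e^{−rT}·N(−d₂) − S·N(−d₁) = 144.468541 − 77.484003 = 66.984537 (the quoted price), and the Black–Scholes price is strictly increasing in σ, so σ is unique

sigma = 0.5151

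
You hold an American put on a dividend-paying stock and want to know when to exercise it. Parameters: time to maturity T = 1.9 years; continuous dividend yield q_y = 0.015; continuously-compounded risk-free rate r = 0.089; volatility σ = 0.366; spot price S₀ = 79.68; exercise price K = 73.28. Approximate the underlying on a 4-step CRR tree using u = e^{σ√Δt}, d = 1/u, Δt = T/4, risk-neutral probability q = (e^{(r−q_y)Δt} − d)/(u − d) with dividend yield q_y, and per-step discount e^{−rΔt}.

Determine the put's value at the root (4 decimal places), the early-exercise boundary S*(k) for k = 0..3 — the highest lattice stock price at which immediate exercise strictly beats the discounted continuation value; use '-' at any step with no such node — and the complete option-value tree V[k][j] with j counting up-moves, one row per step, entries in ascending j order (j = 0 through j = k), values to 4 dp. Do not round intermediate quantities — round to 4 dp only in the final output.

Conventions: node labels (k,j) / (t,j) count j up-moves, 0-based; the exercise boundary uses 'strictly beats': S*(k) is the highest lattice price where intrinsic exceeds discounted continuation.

price = 8.1889
boundary = - - 48.1116 37.3852
tree:
8.1889
14.6134 2.6495
25.1684 5.6113 0.0000
35.8948 11.8839 0.0000 0.0000
44.2298 25.1684 0.0000 0.0000 0.0000

Δt=0.47500  u=1.28692  d=0.77705  q=0.50744  discount=0.95861
step 4 (expiry): payoffs max(K−S,0) = 44.2298 25.1684 0.0000 0.0000 0.0000
step 3: (k=3,j=0): S=37.3852, K−S=35.8948, hold=33.1269 ⇒ V=35.8948 exercise | (k=3,j=1): S=61.9155, K−S=11.3645, hold=11.8839 ⇒ V=11.8839 continue | (k=3,j=2): S=102.5414, K−S=0.0000, hold=0.0000 ⇒ V=0.0000 continue | (k=3,j=3): S=169.8240, K−S=0.0000, hold=0.0000 ⇒ V=0.0000 continue  boundary S*=37.3852
step 2: (k=2,j=0): S=48.1116, K−S=25.1684, hold=22.7293 ⇒ V=25.1684 exercise | (k=2,j=1): S=79.6800, K−S=0.0000, hold=5.6113 ⇒ V=5.6113 continue | (k=2,j=2): S=131.9621, K−S=0.0000, hold=0.0000 ⇒ V=0.0000 continue  boundary S*=48.1116
step 1: (k=1,j=0): S=61.9155, K−S=11.3645, hold=14.6134 ⇒ V=14.6134 continue | (k=1,j=1): S=102.5414, K−S=0.0000, hold=2.6495 ⇒ V=2.6495 continue  boundary S*=-
step 0: (k=0,j=0): S=79.6800, K−S=0.0000, hold=8.1889 ⇒ V=8.1889 continue  boundary S*=-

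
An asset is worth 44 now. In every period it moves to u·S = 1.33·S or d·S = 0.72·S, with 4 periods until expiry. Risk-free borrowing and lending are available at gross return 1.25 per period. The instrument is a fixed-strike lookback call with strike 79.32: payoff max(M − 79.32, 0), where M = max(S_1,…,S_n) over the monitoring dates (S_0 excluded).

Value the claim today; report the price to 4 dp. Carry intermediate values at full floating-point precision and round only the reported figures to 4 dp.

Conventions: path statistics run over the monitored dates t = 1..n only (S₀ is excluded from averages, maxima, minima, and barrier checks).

price = 14.4742

Set p* = 0.8689 (from d < R < u); the path-dependent value is the discounted p*-expectation over all price paths.
Enumerate all 2^4 = 16 price paths (U = up ×1.33, D = down ×0.72); each path with k up-moves has probability p*^k·(1−p*)^(4−k).
DDDD: M=31.6800, payoff=0.0000, prob=0.000296
UDDD: M=58.5200, payoff=0.0000, prob=0.001960
DUDD: M=42.1344, payoff=0.0000, prob=0.001960
UUDD: M=77.8316, payoff=0.0000, prob=0.012984
DDUD: M=31.6800, payoff=0.0000, prob=0.001960
UDUD: M=58.5200, payoff=0.0000, prob=0.012984
DUUD: M=56.0388, payoff=0.0000, prob=0.012984
UUUD: M=103.5160, payoff=24.1960, prob=0.086020
DDDU: M=31.6800, payoff=0.0000, prob=0.001960
UDDU: M=58.5200, payoff=0.0000, prob=0.012984
DUDU: M=42.1344, payoff=0.0000, prob=0.012984
UUDU: M=77.8316, payoff=0.0000, prob=0.086020
DDUU: M=40.3479, payoff=0.0000, prob=0.012984
UDUU: M=74.5315, payoff=0.0000, prob=0.086020
DUUU: M=74.5315, payoff=0.0000, prob=0.086020
UUUU: M=137.6763, payoff=58.3563, prob=0.569881
Price = Σ prob·payoff / R^4 = 35.337490 / 2.441406 = 14.4742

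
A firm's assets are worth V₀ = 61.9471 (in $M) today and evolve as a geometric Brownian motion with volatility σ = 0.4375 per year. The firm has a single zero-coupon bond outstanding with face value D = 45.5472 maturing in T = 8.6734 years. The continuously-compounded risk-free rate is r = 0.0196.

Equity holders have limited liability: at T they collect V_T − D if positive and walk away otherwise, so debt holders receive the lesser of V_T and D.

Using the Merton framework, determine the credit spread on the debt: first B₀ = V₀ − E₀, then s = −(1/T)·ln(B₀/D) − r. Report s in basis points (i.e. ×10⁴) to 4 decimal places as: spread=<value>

Work the structural quantities from V₀ = 61.9471 against face 45.5472:
d₁ = [ln(V₀/D) + (r + σ²/2)T] / (σ√T)
   = [ln(61.9471/45.5472) + (0.0196 + 0.5·0.4375²)·8.6734] / (0.4375·√8.6734)
   = [0.307532 + 1.000070] / 1.288465 = 1.014852
d₂ = d₁ − σ√T = 1.014852 − 1.288465 = -0.273613
N(d₁) = 0.844912,  N(d₂) = 0.392191,  e^(−rT) = 0.843666
E₀ = V₀·N(d₁) − D·e^(−rT)·N(d₂)
   = 61.9471·0.844912 − 45.5472·0.843666·0.392191 = 37.269265
B₀ = V₀ − E₀ = 61.9471 − 37.269265 = 24.677835
spread = −(1/T)·ln(B₀/D) − r = −(1/8.6734)·ln(24.677835/45.5472) − 0.0196 = 0.05105784
in basis points: 0.05105784 × 10⁴ = 510.5784 bp

spread=510.5784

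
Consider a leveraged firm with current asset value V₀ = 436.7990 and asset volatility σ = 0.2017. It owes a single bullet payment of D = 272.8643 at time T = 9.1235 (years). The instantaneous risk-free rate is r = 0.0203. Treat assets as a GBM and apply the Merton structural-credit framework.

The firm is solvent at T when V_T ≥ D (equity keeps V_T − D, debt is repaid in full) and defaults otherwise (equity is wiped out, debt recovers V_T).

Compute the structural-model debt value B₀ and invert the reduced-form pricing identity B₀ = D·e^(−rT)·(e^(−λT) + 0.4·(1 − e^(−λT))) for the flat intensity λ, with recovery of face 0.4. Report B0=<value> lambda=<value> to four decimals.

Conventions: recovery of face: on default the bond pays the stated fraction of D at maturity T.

B0=213.3555 lambda=0.0113

Work the structural quantities from V₀ = 436.7990 against face 272.8643:
d₁ = [ln(V₀/D) + (r + σ²/2)T] / (σ√T)
   = [ln(436.7990/272.8643) + (0.0203 + 0.5·0.2017²)·9.1235] / (0.2017·√9.1235)
   = [0.470499 + 0.370792] / 0.609238 = 1.380891
d₂ = d₁ − σ√T = 1.380891 − 0.609238 = 0.771654
N(d₁) = 0.916344,  N(d₂) = 0.779840,  e^(−rT) = 0.830932
E₀ = V₀·N(d₁) − D·e^(−rT)·N(d₂)
   = 436.7990·0.916344 − 272.8643·0.830932·0.779840 = 223.443524
B₀ = V₀ − E₀ = 436.7990 − 223.443524 = 213.355476
e^(−λT) = (B₀·e^(rT)/D − 0.4)/(1 − 0.4) = (213.3555·1.203468/272.8643 − 0.4)/0.6 = 0.90167353
λ = −ln(0.90167353)/9.1235 = 0.011345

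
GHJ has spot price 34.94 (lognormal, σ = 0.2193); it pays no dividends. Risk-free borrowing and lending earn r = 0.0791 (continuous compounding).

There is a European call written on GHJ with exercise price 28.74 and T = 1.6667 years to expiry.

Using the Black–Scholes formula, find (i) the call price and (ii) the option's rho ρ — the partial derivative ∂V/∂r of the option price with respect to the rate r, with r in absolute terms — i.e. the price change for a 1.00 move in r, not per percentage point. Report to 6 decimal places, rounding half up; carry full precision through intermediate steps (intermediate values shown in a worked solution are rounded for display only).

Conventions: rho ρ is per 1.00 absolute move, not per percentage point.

price = 10.262147
ρ = 35.465305

σ√T = 0.2193·√1.6667 = 0.283118
d₁ = (ln(S/K) + (r+σ²/2)T) / (σ√T) = (ln(34.94/28.74) + (0.0791+0.2193²/2)·1.6667) / 0.283118 = (0.195342 + 0.171914) / 0.283118 = 1.297185
d₂ = d₁ − σ√T = 1.297185 − 0.283118 = 1.014067
e^{−rT} = 0.876485
N(d₁) = 0.902716,  N(d₂) = 0.844725
Call price V = S·N(d₁) − K·e^{−rT}·N(d₂) = 31.540904 − 21.278758 = 10.262147
ρ = K·T·e^{−rT}·N(d₂) = 35.465305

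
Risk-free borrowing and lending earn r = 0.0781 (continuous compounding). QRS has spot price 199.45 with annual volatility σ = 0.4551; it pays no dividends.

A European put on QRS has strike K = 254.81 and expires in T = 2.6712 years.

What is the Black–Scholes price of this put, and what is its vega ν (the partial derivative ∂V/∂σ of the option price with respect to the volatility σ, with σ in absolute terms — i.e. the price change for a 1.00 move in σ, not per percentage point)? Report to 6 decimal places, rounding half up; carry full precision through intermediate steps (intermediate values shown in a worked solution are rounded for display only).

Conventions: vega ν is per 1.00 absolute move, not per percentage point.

σ√T = 0.4551·√2.6712 = 0.743807
d₁ = (ln(S/K) + (r+σ²/2)T) / (σ√T) = (ln(199.45/254.81) + (0.0781+0.4551²/2)·2.6712) / 0.743807 = (-0.244955 + 0.485245) / 0.743807 = 0.323055
d₂ = d₁ − σ√T = 0.323055 − 0.743807 = -0.420752
e^{−rT} = 0.811703
N(−d₁) = 0.373327,  N(−d₂) = 0.663032
Put price V = K·e^{−rT}·N(−d₂) − S·N(−d₁) = 137.134913 − 74.460047 = 62.674866
φ(d₁) = (1/√(2π))·e^{−d₁²/2} = 0.378658
ν = S·φ(d₁)·√T = 123.434020

price = 62.674866
ν = 123.434020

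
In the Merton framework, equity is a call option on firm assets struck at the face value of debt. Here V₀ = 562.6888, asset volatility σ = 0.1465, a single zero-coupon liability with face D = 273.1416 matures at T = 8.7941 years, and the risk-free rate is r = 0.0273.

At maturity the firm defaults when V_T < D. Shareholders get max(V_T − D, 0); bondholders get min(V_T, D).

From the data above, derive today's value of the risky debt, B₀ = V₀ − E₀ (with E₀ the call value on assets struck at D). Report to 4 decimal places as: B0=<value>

With assets at 562.6888 and a single debt payment of 273.1416 at 8.7941 years:
d₁ = [ln(V₀/D) + (r + σ²/2)T] / (σ√T)
   = [ln(562.6888/273.1416) + (0.0273 + 0.5·0.1465²)·8.7941] / (0.1465·√8.7941)
   = [0.722736 + 0.334450] / 0.434444 = 2.433425
d₂ = d₁ − σ√T = 2.433425 − 0.434444 = 1.998982
N(d₁) = 0.992522,  N(d₂) = 0.977195,  e^(−rT) = 0.786566
E₀ = V₀·N(d₁) − D·e^(−rT)·N(d₂)
   = 562.6888·0.992522 − 273.1416·0.786566·0.977195 = 348.536525
B₀ = V₀ − E₀ = 562.6888 − 348.536525 = 214.152275

B0=214.1523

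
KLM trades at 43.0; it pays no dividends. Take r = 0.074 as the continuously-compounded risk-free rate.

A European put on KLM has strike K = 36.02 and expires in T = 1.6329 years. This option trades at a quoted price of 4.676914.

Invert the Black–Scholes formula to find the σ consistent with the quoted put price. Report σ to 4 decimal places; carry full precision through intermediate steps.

At σ = 0.4918 the Black–Scholes value reproduces the quote:
σ√T = 0.4918·√1.6329 = 0.628447
d₁ = (ln(S/K) + (r+σ²/2)T) / (σ√T) = (ln(43.0/36.02) + (0.074+0.4918²/2)·1.6329) / 0.628447 = (0.177126 + 0.318307) / 0.628447 = 0.788345
d₂ = d₁ − σ√T = 0.788345 − 0.628447 = 0.159899
e^{−rT} = 0.886181
N(−d₁) = 0.215247,  N(−d₂) = 0.436480
V = K·e^{−rT}·N(−d₂) − S·N(−d₁) = 13.932551 − 9.255637 = 4.676914 (matching the quote); vega is positive throughout, so no other σ reproduces this price

sigma = 0.4918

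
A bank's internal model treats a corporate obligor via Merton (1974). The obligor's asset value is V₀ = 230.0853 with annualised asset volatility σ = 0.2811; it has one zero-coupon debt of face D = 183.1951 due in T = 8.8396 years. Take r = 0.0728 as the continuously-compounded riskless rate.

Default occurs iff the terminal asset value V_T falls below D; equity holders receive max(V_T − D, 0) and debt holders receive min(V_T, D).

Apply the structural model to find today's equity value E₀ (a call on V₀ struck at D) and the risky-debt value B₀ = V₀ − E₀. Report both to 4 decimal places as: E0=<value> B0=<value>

Work the structural quantities from V₀ = 230.0853 against face 183.1951:
d₁ = [ln(V₀/D) + (r + σ²/2)T] / (σ√T)
   = [ln(230.0853/183.1951) + (0.0728 + 0.5·0.2811²)·8.8396] / (0.2811·√8.8396)
   = [0.227898 + 0.992763] / 0.835751 = 1.460556
d₂ = d₁ − σ√T = 1.460556 − 0.835751 = 0.624804
N(d₁) = 0.927931,  N(d₂) = 0.733950,  e^(−rT) = 0.525438
E₀ = V₀·N(d₁) − D·e^(−rT)·N(d₂)
   = 230.0853·0.927931 − 183.1951·0.525438·0.733950 = 142.855000
B₀ = V₀ − E₀ = 230.0853 − 142.855000 = 87.230300

E0=142.8550 B0=87.2303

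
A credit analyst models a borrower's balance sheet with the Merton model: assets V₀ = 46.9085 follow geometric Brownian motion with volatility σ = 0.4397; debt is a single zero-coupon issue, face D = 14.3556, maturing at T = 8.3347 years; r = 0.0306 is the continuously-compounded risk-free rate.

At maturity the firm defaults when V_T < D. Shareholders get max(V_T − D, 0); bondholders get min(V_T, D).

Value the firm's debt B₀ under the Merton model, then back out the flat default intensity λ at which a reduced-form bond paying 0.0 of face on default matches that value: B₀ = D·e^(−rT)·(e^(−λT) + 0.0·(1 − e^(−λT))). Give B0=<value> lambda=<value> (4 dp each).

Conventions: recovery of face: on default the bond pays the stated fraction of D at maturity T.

Work the structural quantities from V₀ = 46.9085 against face 14.3556:
d₁ = [ln(V₀/D) + (r + σ²/2)T] / (σ√T)
   = [ln(46.9085/14.3556) + (0.0306 + 0.5·0.4397²)·8.3347] / (0.4397·√8.3347)
   = [1.184059 + 1.060741] / 1.269409 = 1.768382
d₂ = d₁ − σ√T = 1.768382 − 1.269409 = 0.498974
N(d₁) = 0.961501,  N(d₂) = 0.691101,  e^(−rT) = 0.774884
E₀ = V₀·N(d₁) − D·e^(−rT)·N(d₂)
   = 46.9085·0.961501 − 14.3556·0.774884·0.691101 = 37.414836
B₀ = V₀ − E₀ = 46.9085 − 37.414836 = 9.493664
e^(−λT) = (B₀·e^(rT)/D − 0)/(1 − 0) = (9.4937·1.290516/14.3556 − 0)/1 = 0.85344868
λ = −ln(0.85344868)/8.3347 = 0.019013

B0=9.4937 lambda=0.0190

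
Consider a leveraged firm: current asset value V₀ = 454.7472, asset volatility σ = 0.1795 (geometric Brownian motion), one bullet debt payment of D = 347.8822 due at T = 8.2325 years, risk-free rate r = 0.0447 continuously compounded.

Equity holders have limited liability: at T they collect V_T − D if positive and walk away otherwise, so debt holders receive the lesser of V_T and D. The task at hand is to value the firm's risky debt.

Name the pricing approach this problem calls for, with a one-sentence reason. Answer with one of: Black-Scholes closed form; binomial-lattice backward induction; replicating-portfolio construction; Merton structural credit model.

Key observation: the data describe a firm's assets (V₀ = 454.7472, GBM) and a single zero-coupon debt of face 347.8822, so credit quantities follow from equity-as-call in the structural model.

framework: Merton structural credit model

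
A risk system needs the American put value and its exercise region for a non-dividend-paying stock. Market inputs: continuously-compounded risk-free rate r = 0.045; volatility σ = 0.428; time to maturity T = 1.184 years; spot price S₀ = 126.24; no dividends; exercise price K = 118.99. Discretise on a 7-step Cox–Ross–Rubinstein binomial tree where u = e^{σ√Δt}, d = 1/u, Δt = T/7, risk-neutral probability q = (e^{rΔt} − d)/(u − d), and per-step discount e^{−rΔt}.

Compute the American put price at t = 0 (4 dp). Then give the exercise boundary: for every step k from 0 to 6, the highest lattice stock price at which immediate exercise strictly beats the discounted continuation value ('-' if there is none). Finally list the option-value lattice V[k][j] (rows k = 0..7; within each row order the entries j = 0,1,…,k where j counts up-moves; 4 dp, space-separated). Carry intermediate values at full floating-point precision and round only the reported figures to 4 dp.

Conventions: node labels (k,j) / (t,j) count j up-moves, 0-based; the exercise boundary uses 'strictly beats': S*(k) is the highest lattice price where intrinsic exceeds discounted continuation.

price = 17.1055
boundary = - - - 74.4490 62.4328 74.4490 88.7779
tree:
17.1055
24.3296 9.4805
33.5367 14.6521 3.9777
44.5410 22.0413 6.8073 0.9475
56.5572 32.0406 11.4609 1.8279 0.0000
66.6340 44.5410 18.8855 3.5265 0.0000 0.0000
75.0843 56.5572 30.2121 6.8034 0.0000 0.0000 0.0000
82.1708 66.6340 44.5410 13.1254 0.0000 0.0000 0.0000 0.0000

Δt=0.16914  u=1.19247  d=0.83860  q=0.47770  discount=0.99242
step 7 (expiry): payoffs max(K−S,0) = 82.1708 66.6340 44.5410 13.1254 0.0000 0.0000 0.0000 0.0000
step 6: (k=6,j=0): S=43.9057, K−S=75.0843, hold=74.1821 ⇒ V=75.0843 exercise | (k=6,j=1): S=62.4328, K−S=56.5572, hold=55.6549 ⇒ V=56.5572 exercise | (k=6,j=2): S=88.7779, K−S=30.2121, hold=29.3098 ⇒ V=30.2121 exercise | (k=6,j=3): S=126.2400, K−S=0.0000, hold=6.8034 ⇒ V=6.8034 continue | (k=6,j=4): S=179.5102, K−S=0.0000, hold=0.0000 ⇒ V=0.0000 continue | (k=6,j=5): S=255.2590, K−S=0.0000, hold=0.0000 ⇒ V=0.0000 continue | (k=6,j=6): S=362.9720, K−S=0.0000, hold=0.0000 ⇒ V=0.0000 continue  boundary S*=88.7779
step 5: (k=5,j=0): S=52.3560, K−S=66.6340, hold=65.7317 ⇒ V=66.6340 exercise | (k=5,j=1): S=74.4490, K−S=44.5410, hold=43.6387 ⇒ V=44.5410 exercise | (k=5,j=2): S=105.8646, K−S=13.1254, hold=18.8855 ⇒ V=18.8855 continue | (k=5,j=3): S=150.5369, K−S=0.0000, hold=3.5265 ⇒ V=3.5265 continue | (k=5,j=4): S=214.0598, K−S=0.0000, hold=0.0000 ⇒ V=0.0000 continue | (k=5,j=5): S=304.3877, K−S=0.0000, hold=0.0000 ⇒ V=0.0000 continue  boundary S*=74.4490
step 4: (k=4,j=0): S=62.4328, K−S=56.5572, hold=55.6549 ⇒ V=56.5572 exercise | (k=4,j=1): S=88.7779, K−S=30.2121, hold=32.0406 ⇒ V=32.0406 continue | (k=4,j=2): S=126.2400, K−S=0.0000, hold=11.4609 ⇒ V=11.4609 continue | (k=4,j=3): S=179.5102, K−S=0.0000, hold=1.8279 ⇒ V=1.8279 continue | (k=4,j=4): S=255.2590, K−S=0.0000, hold=0.0000 ⇒ V=0.0000 continue  boundary S*=62.4328
step 3: (k=3,j=0): S=74.4490, K−S=44.5410, hold=44.5056 ⇒ V=44.5410 exercise | (k=3,j=1): S=105.8646, K−S=13.1254, hold=22.0413 ⇒ V=22.0413 continue | (k=3,j=2): S=150.5369, K−S=0.0000, hold=6.8073 ⇒ V=6.8073 continue | (k=3,j=3): S=214.0598, K−S=0.0000, hold=0.9475 ⇒ V=0.9475 continue  boundary S*=74.4490
step 2: (k=2,j=0): S=88.7779, K−S=30.2121, hold=33.5367 ⇒ V=33.5367 continue | (k=2,j=1): S=126.2400, K−S=0.0000, hold=14.6521 ⇒ V=14.6521 continue | (k=2,j=2): S=179.5102, K−S=0.0000, hold=3.9777 ⇒ V=3.9777 continue  boundary S*=-
step 1: (k=1,j=0): S=105.8646, K−S=13.1254, hold=24.3296 ⇒ V=24.3296 continue | (k=1,j=1): S=150.5369, K−S=0.0000, hold=9.4805 ⇒ V=9.4805 continue  boundary S*=-
step 0: (k=0,j=0): S=126.2400, K−S=0.0000, hold=17.1055 ⇒ V=17.1055 continue  boundary S*=-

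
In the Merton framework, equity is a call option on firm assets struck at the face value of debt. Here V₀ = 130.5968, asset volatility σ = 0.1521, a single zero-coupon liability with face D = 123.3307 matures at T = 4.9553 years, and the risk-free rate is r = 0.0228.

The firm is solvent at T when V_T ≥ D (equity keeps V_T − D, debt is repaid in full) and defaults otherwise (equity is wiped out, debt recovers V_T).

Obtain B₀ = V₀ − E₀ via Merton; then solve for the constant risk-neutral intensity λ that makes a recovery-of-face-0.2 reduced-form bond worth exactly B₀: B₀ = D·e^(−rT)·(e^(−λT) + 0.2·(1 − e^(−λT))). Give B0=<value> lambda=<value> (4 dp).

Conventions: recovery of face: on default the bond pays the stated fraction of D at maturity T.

B0=102.2153 lambda=0.0191

Equity is a call on the firm's assets struck at D = 123.3307:
d₁ = [ln(V₀/D) + (r + σ²/2)T] / (σ√T)
   = [ln(130.5968/123.3307) + (0.0228 + 0.5·0.1521²)·4.9553] / (0.1521·√4.9553)
   = [0.057245 + 0.170300] / 0.338582 = 0.672053
d₂ = d₁ − σ√T = 0.672053 − 0.338582 = 0.333471
N(d₁) = 0.749225,  N(d₂) = 0.630610,  e^(−rT) = 0.893168
E₀ = V₀·N(d₁) − D·e^(−rT)·N(d₂)
   = 130.5968·0.749225 − 123.3307·0.893168·0.630610 = 28.381485
B₀ = V₀ − E₀ = 130.5968 − 28.381485 = 102.215315
e^(−λT) = (B₀·e^(rT)/D − 0.2)/(1 − 0.2) = (102.2153·1.119610/123.3307 − 0.2)/0.8 = 0.90990302
λ = −ln(0.90990302)/4.9553 = 0.019054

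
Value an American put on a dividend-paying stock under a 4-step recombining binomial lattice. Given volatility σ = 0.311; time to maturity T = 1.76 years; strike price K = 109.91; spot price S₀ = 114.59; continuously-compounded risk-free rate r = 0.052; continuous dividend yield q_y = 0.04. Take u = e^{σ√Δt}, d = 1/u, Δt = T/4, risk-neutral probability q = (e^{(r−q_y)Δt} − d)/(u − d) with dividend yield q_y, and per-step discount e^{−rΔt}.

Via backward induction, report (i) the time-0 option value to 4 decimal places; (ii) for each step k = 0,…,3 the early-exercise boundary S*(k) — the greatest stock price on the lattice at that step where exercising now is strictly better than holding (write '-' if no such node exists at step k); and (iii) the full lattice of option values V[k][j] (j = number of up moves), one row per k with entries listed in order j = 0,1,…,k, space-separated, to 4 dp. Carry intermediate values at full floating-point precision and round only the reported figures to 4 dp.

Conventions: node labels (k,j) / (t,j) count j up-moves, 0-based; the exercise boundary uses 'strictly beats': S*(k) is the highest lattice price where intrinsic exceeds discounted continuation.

Δt=0.44000, u=1.22911, d=0.81359, q=0.46135, disc=e^(-rΔt)=0.97738
k=4 terminal: V=max(K-S,0) → 59.7015 34.0589 0.0000 0.0000 0.0000
k=3: j=0 S=61.7120 intr=48.1980 cont=46.7884 V=48.1980[EX]; j=1 S=93.2297 intr=16.6803 cont=17.9309 V=17.9309[hold]; j=2 S=140.8442 intr=0.0000 cont=0.0000 V=0.0000[hold]; j=3 S=212.7766 intr=0.0000 cont=0.0000 V=0.0000[hold]  S*(3)=61.7120
k=2: j=0 S=75.8511 intr=34.0589 cont=33.4599 V=34.0589[EX]; j=1 S=114.5900 intr=0.0000 cont=9.4400 V=9.4400[hold]; j=2 S=173.1137 intr=0.0000 cont=0.0000 V=0.0000[hold]  S*(2)=75.8511
k=1: j=0 S=93.2297 intr=16.6803 cont=22.1875 V=22.1875[hold]; j=1 S=140.8442 intr=0.0000 cont=4.9698 V=4.9698[hold]  S*(1)=-
k=0: j=0 S=114.5900 intr=0.0000 cont=13.9219 V=13.9219[hold]  S*(0)=-

price = 13.9219
boundary = - - 75.8511 61.7120
tree:
13.9219
22.1875 4.9698
34.0589 9.4400 0.0000
48.1980 17.9309 0.0000 0.0000
59.7015 34.0589 0.0000 0.0000 0.0000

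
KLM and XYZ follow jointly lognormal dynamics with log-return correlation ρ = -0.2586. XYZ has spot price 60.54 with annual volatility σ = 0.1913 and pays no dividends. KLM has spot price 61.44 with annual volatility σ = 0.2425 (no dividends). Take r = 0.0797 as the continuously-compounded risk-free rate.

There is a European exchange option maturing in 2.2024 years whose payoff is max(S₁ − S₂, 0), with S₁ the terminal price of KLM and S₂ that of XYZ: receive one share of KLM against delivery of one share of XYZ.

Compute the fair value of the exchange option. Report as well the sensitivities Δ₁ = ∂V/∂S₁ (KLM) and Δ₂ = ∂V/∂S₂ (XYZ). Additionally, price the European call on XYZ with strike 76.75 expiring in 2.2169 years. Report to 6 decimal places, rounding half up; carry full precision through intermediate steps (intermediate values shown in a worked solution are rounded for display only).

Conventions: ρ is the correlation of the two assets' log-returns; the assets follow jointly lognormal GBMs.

σ_eff = √(σ₁² + σ₂² − 2ρσ₁σ₂) = √(0.2425² + 0.1913² − 2·-0.2586·0.2425·0.1913) = 0.345536
d₁ = (ln(S₁/S₂) + (q₂ − q₁ + σ_eff²/2)T) / (σ_eff√T) = (ln(61.44/60.54) + (0.0 − 0.0 + 0.059697)·2.2024) / 0.512792 = 0.285173
d₂ = d₁ − σ_eff√T = 0.285173 − 0.512792 = -0.227619
N(d₁) = 0.612244,  N(d₂) = 0.409971
V = S₁·e^{−q₁T}·N(d₁) − S₂·e^{−q₂T}·N(d₂) = 37.616290 − 24.819667 = 12.796622
Δ₁ = e^{−q₁T}·N(d₁) = 0.612244;  Δ₂ = −e^{−q₂T}·N(d₂) = -0.409971
[vanilla: XYZ call K=76.75]
σ√T = 0.1913·√2.2169 = 0.284832
d₁ = (ln(S/K) + (r+σ²/2)T) / (σ√T) = (ln(60.54/76.75) + (0.0797+0.1913²/2)·2.2169) / 0.284832 = (-0.237249 + 0.217251) / 0.284832 = -0.070209
d₂ = d₁ − σ√T = -0.070209 − 0.284832 = -0.355040
e^{−rT} = 0.838042
N(d₁) = 0.472014,  N(d₂) = 0.361280
price = S·N(d₁) − K·e^{−rT}·N(d₂) = 28.575713 − 23.237415 = 5.338298

exchange price = 12.796622
Δ1 = 0.612244
Δ2 = -0.409971
price(XYZ call K=76.75) = 5.338298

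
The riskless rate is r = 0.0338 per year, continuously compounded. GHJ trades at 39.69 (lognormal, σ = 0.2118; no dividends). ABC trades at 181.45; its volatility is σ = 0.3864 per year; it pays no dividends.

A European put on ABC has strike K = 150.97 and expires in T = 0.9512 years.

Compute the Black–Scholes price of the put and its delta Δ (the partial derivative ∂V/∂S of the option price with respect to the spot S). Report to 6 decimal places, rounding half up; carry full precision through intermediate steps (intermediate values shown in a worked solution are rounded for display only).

σ√T = 0.3864·√0.9512 = 0.376854
d₁ = (ln(S/K) + (r+σ²/2)T) / (σ√T) = (ln(181.45/150.97) + (0.0338+0.3864²/2)·0.9512) / 0.376854 = (0.183899 + 0.103160) / 0.376854 = 0.761725
d₂ = d₁ − σ√T = 0.761725 − 0.376854 = 0.384871
e^{−rT} = 0.968361
N(−d₁) = 0.223112,  N(−d₂) = 0.350167
Put price V = K·e^{−rT}·N(−d₂) − S·N(−d₁) = 51.192044 − 40.483695 = 10.708349
Δ = −N(−d₁) = -0.223112

price = 10.708349
Δ = -0.223112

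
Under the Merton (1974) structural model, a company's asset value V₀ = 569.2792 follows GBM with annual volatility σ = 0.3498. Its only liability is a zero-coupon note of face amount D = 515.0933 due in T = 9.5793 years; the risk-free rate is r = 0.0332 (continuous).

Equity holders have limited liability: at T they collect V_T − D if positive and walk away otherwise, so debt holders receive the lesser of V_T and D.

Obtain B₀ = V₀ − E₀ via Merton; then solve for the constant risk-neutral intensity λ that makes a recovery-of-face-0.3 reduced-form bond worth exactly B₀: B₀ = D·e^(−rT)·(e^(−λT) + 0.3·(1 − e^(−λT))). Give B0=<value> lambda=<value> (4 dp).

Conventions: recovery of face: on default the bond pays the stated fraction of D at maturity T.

With assets at 569.2792 and a single debt payment of 515.0933 at 9.5793 years:
d₁ = [ln(V₀/D) + (r + σ²/2)T] / (σ√T)
   = [ln(569.2792/515.0933) + (0.0332 + 0.5·0.3498²)·9.5793] / (0.3498·√9.5793)
   = [0.100023 + 0.904095] / 1.082647 = 0.927466
d₂ = d₁ − σ√T = 0.927466 − 1.082647 = -0.155181
N(d₁) = 0.823158,  N(d₂) = 0.438339,  e^(−rT) = 0.727579
E₀ = V₀·N(d₁) − D·e^(−rT)·N(d₂)
   = 569.2792·0.823158 − 515.0933·0.727579·0.438339 = 304.329597
B₀ = V₀ − E₀ = 569.2792 − 304.329597 = 264.949603
e^(−λT) = (B₀·e^(rT)/D − 0.3)/(1 − 0.3) = (264.9496·1.374421/515.0933 − 0.3)/0.7 = 0.58137701
λ = −ln(0.58137701)/9.5793 = 0.056617

B0=264.9496 lambda=0.0566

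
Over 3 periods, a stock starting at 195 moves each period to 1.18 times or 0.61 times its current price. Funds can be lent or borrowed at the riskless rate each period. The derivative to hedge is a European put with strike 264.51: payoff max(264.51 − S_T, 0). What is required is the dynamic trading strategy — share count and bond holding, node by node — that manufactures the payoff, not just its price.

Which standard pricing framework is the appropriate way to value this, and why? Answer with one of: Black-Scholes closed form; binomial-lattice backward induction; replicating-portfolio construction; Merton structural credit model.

framework: replicating-portfolio construction

Key observation: what is demanded is not a single number but the (Δ, B) position at each node of the 1.18/0.61 tree starting at 195; constructing those positions is the replicating-portfolio method.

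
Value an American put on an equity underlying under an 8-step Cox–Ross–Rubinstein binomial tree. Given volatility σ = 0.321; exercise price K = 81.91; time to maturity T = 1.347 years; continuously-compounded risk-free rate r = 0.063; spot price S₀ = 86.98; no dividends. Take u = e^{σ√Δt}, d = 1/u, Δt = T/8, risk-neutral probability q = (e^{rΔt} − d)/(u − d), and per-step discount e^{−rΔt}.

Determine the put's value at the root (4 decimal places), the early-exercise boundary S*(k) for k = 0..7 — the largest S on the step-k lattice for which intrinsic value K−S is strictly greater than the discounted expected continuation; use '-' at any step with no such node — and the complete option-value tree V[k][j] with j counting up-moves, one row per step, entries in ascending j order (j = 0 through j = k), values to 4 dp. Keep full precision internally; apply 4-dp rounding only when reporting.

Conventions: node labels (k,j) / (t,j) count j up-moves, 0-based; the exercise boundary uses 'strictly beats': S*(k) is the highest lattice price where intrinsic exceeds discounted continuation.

params: Δt=0.16837 u=1.14079 d=0.87659 q=0.50748 e^(-rΔt)=0.98945
t_8 payoffs: 51.5861 42.4466 30.5527 15.0739 0.0000 0.0000 0.0000 0.0000 0.0000
t_7: node(7,0) S=34.5931 payoff=47.3169 vs cont=46.4526 → 47.3169 [stop]  node(7,1) S=45.0192 payoff=36.8908 vs cont=36.0265 → 36.8908 [stop]  node(7,2) S=58.5877 payoff=23.3223 vs cont=22.4580 → 23.3223 [stop]  node(7,3) S=76.2457 payoff=5.6643 vs cont=7.3458 → 7.3458 [wait]  node(7,4) S=99.2256 payoff=0.0000 vs cont=0.0000 → 0.0000 [wait]  node(7,5) S=129.1315 payoff=0.0000 vs cont=0.0000 → 0.0000 [wait]  node(7,6) S=168.0508 payoff=0.0000 vs cont=0.0000 → 0.0000 [wait]  node(7,7) S=218.7001 payoff=0.0000 vs cont=0.0000 → 0.0000 [wait]  ⇒ S*(7)=58.5877
t_6: node(6,0) S=39.4634 payoff=42.4466 vs cont=41.5824 → 42.4466 [stop]  node(6,1) S=51.3573 payoff=30.5527 vs cont=29.6884 → 30.5527 [stop]  node(6,2) S=66.8361 payoff=15.0739 vs cont=15.0540 → 15.0739 [stop]  node(6,3) S=86.9800 payoff=0.0000 vs cont=3.5798 → 3.5798 [wait]  node(6,4) S=113.1952 payoff=0.0000 vs cont=0.0000 → 0.0000 [wait]  node(6,5) S=147.3114 payoff=0.0000 vs cont=0.0000 → 0.0000 [wait]  node(6,6) S=191.7100 payoff=0.0000 vs cont=0.0000 → 0.0000 [wait]  ⇒ S*(6)=66.8361
t_5: node(5,0) S=45.0192 payoff=36.8908 vs cont=36.0265 → 36.8908 [stop]  node(5,1) S=58.5877 payoff=23.3223 vs cont=22.4580 → 23.3223 [stop]  node(5,2) S=76.2457 payoff=5.6643 vs cont=9.1433 → 9.1433 [wait]  node(5,3) S=99.2256 payoff=0.0000 vs cont=1.7445 → 1.7445 [wait]  node(5,4) S=129.1315 payoff=0.0000 vs cont=0.0000 → 0.0000 [wait]  node(5,5) S=168.0508 payoff=0.0000 vs cont=0.0000 → 0.0000 [wait]  ⇒ S*(5)=58.5877
t_4: node(4,0) S=51.3573 payoff=30.5527 vs cont=29.6884 → 30.5527 [stop]  node(4,1) S=66.8361 payoff=15.0739 vs cont=15.9566 → 15.9566 [wait]  node(4,2) S=86.9800 payoff=0.0000 vs cont=5.3317 → 5.3317 [wait]  node(4,3) S=113.1952 payoff=0.0000 vs cont=0.8501 → 0.8501 [wait]  node(4,4) S=147.3114 payoff=0.0000 vs cont=0.0000 → 0.0000 [wait]  ⇒ S*(4)=51.3573
t_3: node(3,0) S=58.5877 payoff=23.3223 vs cont=22.9012 → 23.3223 [stop]  node(3,1) S=76.2457 payoff=5.6643 vs cont=10.4532 → 10.4532 [wait]  node(3,2) S=99.2256 payoff=0.0000 vs cont=3.0251 → 3.0251 [wait]  node(3,3) S=129.1315 payoff=0.0000 vs cont=0.4143 → 0.4143 [wait]  ⇒ S*(3)=58.5877
t_2: node(2,0) S=66.8361 payoff=15.0739 vs cont=16.6142 → 16.6142 [wait]  node(2,1) S=86.9800 payoff=0.0000 vs cont=6.6130 → 6.6130 [wait]  node(2,2) S=113.1952 payoff=0.0000 vs cont=1.6822 → 1.6822 [wait]  ⇒ S*(2)=-
t_1: node(1,0) S=76.2457 payoff=5.6643 vs cont=11.4171 → 11.4171 [wait]  node(1,1) S=99.2256 payoff=0.0000 vs cont=4.0674 → 4.0674 [wait]  ⇒ S*(1)=-
t_0: node(0,0) S=86.9800 payoff=0.0000 vs cont=7.6061 → 7.6061 [wait]  ⇒ S*(0)=-

price = 7.6061
boundary = - - - 58.5877 51.3573 58.5877 66.8361 58.5877
tree:
7.6061
11.4171 4.0674
16.6142 6.6130 1.6822
23.3223 10.4532 3.0251 0.4143
30.5527 15.9566 5.3317 0.8501 0.0000
36.8908 23.3223 9.1433 1.7445 0.0000 0.0000
42.4466 30.5527 15.0739 3.5798 0.0000 0.0000 0.0000
47.3169 36.8908 23.3223 7.3458 0.0000 0.0000 0.0000 0.0000
51.5861 42.4466 30.5527 15.0739 0.0000 0.0000 0.0000 0.0000 0.0000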